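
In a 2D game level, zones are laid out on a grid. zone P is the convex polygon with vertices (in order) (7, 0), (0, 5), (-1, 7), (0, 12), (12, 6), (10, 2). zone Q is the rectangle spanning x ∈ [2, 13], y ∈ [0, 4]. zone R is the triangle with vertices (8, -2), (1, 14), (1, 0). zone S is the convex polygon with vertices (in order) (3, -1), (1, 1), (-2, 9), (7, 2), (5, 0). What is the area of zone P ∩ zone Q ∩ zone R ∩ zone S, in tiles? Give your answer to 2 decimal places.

The intersection is the polygon with vertices (4.429,4), (5.863,2.884), (6.478,1.478), (5.833,0.833), (2,3.571), (2,4).
By the shoelace formula its area is 6.81.

6.81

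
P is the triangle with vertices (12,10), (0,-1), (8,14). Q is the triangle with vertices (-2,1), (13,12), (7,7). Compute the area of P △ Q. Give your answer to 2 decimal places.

|P| = 46, |Q| = 4.5, |P∩Q| = 3.5595.
|P △ Q| = |P| + |Q| − 2·|P∩Q| = 46 + 4.5 − 7.119 = 43.38.

43.38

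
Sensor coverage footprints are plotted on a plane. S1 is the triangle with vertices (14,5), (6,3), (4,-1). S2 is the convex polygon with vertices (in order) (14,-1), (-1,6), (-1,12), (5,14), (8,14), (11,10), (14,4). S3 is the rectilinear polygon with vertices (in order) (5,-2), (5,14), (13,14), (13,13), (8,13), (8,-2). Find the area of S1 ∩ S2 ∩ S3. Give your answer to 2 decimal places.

The intersection is the polygon with vertices (8,3.5), (8,1.8), (5.892,2.784), (6,3).
By the shoelace formula its area is 1.98.

1.98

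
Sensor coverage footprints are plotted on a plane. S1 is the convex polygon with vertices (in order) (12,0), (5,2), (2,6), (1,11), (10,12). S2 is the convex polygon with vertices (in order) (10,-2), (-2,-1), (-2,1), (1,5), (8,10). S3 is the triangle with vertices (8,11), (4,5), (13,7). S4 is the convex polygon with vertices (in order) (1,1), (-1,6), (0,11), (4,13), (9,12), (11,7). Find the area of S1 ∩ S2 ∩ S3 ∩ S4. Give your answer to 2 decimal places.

The intersection is the polygon with vertices (8.661,6.036), (4,5), (6.727,9.091), (8,10).
By the shoelace formula its area is 10.94.

10.94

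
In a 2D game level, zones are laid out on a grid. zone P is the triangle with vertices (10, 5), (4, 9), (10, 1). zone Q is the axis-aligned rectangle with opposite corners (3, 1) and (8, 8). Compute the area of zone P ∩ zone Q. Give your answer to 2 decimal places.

The intersection is the polygon with vertices (8,6.333), (8,3.667), (4.75,8), (5.5,8).
By the shoelace formula its area is 4.96.

4.96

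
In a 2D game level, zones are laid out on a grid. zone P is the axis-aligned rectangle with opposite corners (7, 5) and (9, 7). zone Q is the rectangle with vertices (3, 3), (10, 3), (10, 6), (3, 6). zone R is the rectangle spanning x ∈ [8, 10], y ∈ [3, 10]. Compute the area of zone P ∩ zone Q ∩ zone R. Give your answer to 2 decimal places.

The intersection is the polygon with vertices (8,5), (8,6), (9,6), (9,5).
By the shoelace formula its area is 1.00.

1.00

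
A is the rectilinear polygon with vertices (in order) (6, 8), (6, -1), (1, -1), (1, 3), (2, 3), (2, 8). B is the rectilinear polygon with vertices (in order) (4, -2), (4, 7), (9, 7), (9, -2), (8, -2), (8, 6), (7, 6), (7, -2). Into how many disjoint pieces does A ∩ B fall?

A ∩ B is a single connected region.

1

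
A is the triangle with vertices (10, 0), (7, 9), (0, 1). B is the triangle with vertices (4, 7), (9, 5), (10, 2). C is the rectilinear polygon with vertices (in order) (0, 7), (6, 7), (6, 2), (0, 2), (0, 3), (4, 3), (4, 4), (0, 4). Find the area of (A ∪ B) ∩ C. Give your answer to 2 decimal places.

|A ∪ B| = 45.4912.
|(A ∪ B) ∩ C| = 13.02.

13.02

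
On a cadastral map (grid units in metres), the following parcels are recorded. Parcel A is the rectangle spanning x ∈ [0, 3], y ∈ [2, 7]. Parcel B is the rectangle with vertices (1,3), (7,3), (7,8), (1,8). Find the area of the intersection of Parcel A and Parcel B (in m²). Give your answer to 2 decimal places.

|Parcel A∩Parcel B|: x∈[1,3], y∈[3,7] → 2·4 = 8.

8.00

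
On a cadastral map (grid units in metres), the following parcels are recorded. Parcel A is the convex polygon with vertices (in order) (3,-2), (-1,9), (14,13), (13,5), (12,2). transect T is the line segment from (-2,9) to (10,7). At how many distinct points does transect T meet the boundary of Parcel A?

1

The segment meets the boundary at (-0.935,8.823).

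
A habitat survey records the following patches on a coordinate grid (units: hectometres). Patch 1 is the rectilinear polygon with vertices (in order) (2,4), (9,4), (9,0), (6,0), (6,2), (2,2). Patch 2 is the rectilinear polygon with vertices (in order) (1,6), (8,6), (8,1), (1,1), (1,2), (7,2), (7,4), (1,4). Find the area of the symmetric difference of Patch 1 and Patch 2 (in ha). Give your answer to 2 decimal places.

|Patch 1| = 20, |Patch 2| = 23, |Patch 1∩Patch 2| = 4.
|Patch 1 △ Patch 2| = |Patch 1| + |Patch 2| − 2·|Patch 1∩Patch 2| = 20 + 23 − 8 = 35.00.

35.00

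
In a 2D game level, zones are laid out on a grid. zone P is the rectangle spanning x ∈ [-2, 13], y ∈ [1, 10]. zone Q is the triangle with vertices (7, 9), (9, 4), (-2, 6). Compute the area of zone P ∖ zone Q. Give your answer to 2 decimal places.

109.50

|zone P| = 135, |zone P∩zone Q| = 25.5.
|zone P ∖ zone Q| = |zone P| − |zone P∩zone Q| = 135 − 25.5 = 109.50.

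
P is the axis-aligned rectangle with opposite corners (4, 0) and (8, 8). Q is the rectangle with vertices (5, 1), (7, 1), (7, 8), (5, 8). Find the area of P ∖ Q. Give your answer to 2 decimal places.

18.00

|P∩Q|: x∈[5,7], y∈[1,8] → 2·7 = 14.
|P| = 32.
|P ∖ Q| = |P| − |P∩Q| = 32 − 14 = 18.00.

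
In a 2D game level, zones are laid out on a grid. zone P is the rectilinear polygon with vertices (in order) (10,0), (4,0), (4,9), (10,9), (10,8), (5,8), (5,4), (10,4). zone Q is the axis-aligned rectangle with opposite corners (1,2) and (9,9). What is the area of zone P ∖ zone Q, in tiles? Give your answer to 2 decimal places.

15.00

|zone P| = 34, |zone P∩zone Q| = 19.
|zone P ∖ zone Q| = |zone P| − |zone P∩zone Q| = 34 − 19 = 15.00.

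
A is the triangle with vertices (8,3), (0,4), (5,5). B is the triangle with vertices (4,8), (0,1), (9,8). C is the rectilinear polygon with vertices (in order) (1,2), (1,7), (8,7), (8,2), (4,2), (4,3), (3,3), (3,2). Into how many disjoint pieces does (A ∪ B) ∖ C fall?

3

(A ∪ B) ∖ C splits into 3 disjoint pieces (area 0.5179, area 0.1625, area 4.6429).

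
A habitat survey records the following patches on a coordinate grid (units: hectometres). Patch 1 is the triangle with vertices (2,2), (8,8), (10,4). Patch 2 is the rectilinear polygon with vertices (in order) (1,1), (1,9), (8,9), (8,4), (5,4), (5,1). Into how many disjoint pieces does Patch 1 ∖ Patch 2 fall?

1

Patch 1 ∖ Patch 2 is a single connected region.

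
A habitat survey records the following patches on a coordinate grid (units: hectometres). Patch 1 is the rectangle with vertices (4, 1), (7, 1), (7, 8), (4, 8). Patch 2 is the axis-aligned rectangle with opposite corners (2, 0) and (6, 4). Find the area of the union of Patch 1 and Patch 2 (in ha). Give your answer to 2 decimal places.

31.00

By inclusion–exclusion:
Individual areas: |Patch 1| = 21, |Patch 2| = 16.
|Patch 1∩Patch 2|: x∈[4,6], y∈[1,4] → 2·3 = 6.
|Patch 1 ∪ Patch 2| = 37 − 6 = 31.00.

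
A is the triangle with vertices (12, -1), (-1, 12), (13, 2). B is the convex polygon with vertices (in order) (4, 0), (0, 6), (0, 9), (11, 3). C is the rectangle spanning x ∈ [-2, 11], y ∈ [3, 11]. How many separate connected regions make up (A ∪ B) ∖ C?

(A ∪ B) ∖ C splits into 2 disjoint pieces (area 22.0786, area 0.2).

2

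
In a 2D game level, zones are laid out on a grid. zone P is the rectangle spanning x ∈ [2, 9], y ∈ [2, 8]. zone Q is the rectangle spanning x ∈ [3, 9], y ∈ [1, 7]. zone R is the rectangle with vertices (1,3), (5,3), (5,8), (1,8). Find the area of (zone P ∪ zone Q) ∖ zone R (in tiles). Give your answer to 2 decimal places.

33.00

|zone P ∪ zone Q| = 48.
|(zone P ∪ zone Q) ∩ zone R| = 15.
|(zone P ∪ zone Q) ∖ zone R| = 48 − 15 = 33.00.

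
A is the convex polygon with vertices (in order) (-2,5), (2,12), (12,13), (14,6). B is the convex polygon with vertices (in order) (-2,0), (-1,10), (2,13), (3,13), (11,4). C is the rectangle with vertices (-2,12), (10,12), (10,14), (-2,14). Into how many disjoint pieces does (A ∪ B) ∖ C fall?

(A ∪ B) ∖ C is a single connected region.

1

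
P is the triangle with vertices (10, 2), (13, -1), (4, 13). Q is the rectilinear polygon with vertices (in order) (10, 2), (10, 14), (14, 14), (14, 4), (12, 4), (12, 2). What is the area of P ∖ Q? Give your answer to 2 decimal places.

|P| = 7.5, |P∩Q| = 0.8929.
|P ∖ Q| = |P| − |P∩Q| = 7.5 − 0.8929 = 6.61.

6.61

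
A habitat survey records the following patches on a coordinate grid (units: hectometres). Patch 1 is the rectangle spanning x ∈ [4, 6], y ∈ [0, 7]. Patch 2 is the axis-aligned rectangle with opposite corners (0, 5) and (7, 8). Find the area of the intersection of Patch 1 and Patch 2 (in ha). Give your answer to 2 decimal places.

|Patch 1∩Patch 2|: x∈[4,6], y∈[5,7] → 2·2 = 4.

4.00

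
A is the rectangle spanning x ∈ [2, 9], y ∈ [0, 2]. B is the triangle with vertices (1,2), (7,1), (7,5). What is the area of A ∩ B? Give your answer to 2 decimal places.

The intersection is the polygon with vertices (2,2), (7,2), (7,1), (2,1.833).
By the shoelace formula its area is 2.92.

2.92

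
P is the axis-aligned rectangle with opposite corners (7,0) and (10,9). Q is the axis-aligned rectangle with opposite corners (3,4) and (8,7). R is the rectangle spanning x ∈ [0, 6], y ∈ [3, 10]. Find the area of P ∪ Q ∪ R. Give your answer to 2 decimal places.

By inclusion–exclusion:
Individual areas: |P| = 27, |Q| = 15, |R| = 42.
|P∩Q|: x∈[7,8], y∈[4,7] → 1·3 = 3.
|P∩R| = 0 (no overlap).
|Q∩R|: x∈[3,6], y∈[4,7] → 3·3 = 9.
|P∩Q∩R| = 0.
|P ∪ Q ∪ R| = 84 − 12 + 0 = 72.00.

72.00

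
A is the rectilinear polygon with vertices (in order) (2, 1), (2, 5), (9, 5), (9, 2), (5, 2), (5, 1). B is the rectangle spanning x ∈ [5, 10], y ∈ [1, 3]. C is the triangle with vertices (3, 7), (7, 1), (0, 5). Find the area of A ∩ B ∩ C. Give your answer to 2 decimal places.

The intersection is the polygon with vertices (5.25,2), (5,2.143), (5,3), (5.667,3), (6.333,2).
By the shoelace formula its area is 0.98.

0.98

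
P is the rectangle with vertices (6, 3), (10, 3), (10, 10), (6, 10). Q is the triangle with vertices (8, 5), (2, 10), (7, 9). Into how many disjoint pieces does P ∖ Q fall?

1

P ∖ Q is a single connected region.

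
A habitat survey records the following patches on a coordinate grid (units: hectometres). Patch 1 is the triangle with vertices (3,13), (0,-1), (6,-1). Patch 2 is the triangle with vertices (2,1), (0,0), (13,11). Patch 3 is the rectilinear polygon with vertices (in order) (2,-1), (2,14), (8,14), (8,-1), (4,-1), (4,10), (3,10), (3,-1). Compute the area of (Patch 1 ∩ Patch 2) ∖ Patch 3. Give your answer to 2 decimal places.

1.28

|Patch 1 ∩ Patch 2| = 2.4466.
|(Patch 1 ∩ Patch 2) ∩ Patch 3| = 1.1673.
|(Patch 1 ∩ Patch 2) ∖ Patch 3| = 2.4466 − 1.1673 = 1.28.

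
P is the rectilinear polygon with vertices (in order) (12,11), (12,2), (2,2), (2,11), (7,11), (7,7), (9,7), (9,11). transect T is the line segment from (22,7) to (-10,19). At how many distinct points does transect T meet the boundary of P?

The segment meets the boundary at (11.333,11), (12,10.75).

2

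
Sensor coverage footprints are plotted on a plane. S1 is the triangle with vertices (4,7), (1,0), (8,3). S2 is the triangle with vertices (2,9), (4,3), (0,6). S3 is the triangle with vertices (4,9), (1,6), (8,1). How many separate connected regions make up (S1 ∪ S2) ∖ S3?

2

(S1 ∪ S2) ∖ S3 splits into 2 disjoint pieces (area 1.1765, area 14.6554).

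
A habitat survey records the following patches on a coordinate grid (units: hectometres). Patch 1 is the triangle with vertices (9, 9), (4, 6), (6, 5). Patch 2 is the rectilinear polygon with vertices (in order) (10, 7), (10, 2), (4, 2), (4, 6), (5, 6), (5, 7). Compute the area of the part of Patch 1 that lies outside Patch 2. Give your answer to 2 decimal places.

2.13

|Patch 1| = 5.5, |Patch 1∩Patch 2| = 3.3667.
|Patch 1 ∖ Patch 2| = |Patch 1| − |Patch 1∩Patch 2| = 5.5 − 3.3667 = 2.13.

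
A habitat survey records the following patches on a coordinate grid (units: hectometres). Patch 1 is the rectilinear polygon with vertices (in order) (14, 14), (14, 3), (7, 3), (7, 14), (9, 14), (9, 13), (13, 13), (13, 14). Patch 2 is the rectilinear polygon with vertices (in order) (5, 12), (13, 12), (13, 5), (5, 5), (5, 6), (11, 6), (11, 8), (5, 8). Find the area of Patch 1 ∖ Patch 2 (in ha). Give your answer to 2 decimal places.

39.00

|Patch 1| = 73, |Patch 1∩Patch 2| = 34.
|Patch 1 ∖ Patch 2| = |Patch 1| − |Patch 1∩Patch 2| = 73 − 34 = 39.00.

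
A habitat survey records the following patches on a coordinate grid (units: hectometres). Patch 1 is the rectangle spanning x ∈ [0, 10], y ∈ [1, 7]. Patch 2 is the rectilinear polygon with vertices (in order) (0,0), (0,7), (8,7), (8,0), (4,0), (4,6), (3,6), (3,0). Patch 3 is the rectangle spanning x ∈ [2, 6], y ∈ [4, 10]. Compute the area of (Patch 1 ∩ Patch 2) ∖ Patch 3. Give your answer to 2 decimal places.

33.00

|Patch 1 ∩ Patch 2| = 43.
|(Patch 1 ∩ Patch 2) ∩ Patch 3| = 10.
|(Patch 1 ∩ Patch 2) ∖ Patch 3| = 43 − 10 = 33.00.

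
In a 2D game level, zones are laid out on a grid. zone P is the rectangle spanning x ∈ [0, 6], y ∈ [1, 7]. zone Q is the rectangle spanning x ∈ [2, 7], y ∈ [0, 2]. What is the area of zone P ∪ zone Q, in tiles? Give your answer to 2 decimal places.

42.00

By inclusion–exclusion:
Individual areas: |zone P| = 36, |zone Q| = 10.
|zone P∩zone Q|: x∈[2,6], y∈[1,2] → 4·1 = 4.
|zone P ∪ zone Q| = 46 − 4 = 42.00.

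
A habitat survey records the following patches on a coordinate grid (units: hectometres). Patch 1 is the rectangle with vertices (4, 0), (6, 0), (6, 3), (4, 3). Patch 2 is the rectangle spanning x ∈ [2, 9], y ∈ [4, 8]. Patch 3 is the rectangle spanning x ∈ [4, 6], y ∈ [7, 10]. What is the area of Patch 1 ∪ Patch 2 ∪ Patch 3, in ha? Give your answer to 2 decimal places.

By inclusion–exclusion:
Individual areas: |Patch 1| = 6, |Patch 2| = 28, |Patch 3| = 6.
|Patch 1∩Patch 2| = 0 (no overlap).
|Patch 1∩Patch 3| = 0 (no overlap).
|Patch 2∩Patch 3|: x∈[4,6], y∈[7,8] → 2·1 = 2.
|Patch 1∩Patch 2∩Patch 3| = 0.
|Patch 1 ∪ Patch 2 ∪ Patch 3| = 40 − 2 + 0 = 38.00.

38.00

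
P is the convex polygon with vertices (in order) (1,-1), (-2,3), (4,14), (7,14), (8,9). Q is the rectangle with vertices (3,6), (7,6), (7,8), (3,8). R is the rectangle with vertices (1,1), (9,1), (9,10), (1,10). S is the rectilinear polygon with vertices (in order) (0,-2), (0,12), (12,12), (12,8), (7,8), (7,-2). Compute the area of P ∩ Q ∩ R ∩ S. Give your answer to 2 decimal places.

The intersection is the polygon with vertices (3,8), (7,8), (7,7.571), (5.9,6), (3,6).
By the shoelace formula its area is 7.14.

7.14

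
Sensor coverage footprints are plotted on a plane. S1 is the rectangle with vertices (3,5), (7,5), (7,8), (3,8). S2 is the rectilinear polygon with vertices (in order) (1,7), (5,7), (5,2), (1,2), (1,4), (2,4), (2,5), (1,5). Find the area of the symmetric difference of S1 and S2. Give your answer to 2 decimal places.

|S1| = 12, |S2| = 19, |S1∩S2| = 4.
|S1 △ S2| = |S1| + |S2| − 2·|S1∩S2| = 12 + 19 − 8 = 23.00.

23.00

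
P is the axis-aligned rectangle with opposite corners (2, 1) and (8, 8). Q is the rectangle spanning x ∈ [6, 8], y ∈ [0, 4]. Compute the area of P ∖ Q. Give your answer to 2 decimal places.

|P∩Q|: x∈[6,8], y∈[1,4] → 2·3 = 6.
|P| = 42.
|P ∖ Q| = |P| − |P∩Q| = 42 − 6 = 36.00.

36.00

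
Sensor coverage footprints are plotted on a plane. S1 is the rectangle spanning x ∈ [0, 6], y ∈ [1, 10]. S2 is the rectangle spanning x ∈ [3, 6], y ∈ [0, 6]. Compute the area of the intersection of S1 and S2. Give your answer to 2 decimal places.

|S1∩S2|: x∈[3,6], y∈[1,6] → 3·5 = 15.

15.00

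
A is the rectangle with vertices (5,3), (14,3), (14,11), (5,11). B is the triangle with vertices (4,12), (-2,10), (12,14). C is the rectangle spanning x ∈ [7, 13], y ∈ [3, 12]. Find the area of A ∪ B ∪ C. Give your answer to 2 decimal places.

By inclusion–exclusion:
Individual areas: |A| = 72, |B| = 2, |C| = 54.
|A∩B| = 0.
|A∩C|: x∈[7,13], y∈[3,11] → 6·8 = 48.
|B∩C| = 0.
|A∩B∩C| = 0.
|A ∪ B ∪ C| = 128 − 48 + 0 = 80.00.

80.00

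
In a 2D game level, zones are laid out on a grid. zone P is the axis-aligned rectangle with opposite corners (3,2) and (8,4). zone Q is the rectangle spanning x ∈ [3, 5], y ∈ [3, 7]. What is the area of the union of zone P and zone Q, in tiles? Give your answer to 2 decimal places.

By inclusion–exclusion:
Individual areas: |zone P| = 10, |zone Q| = 8.
|zone P∩zone Q|: x∈[3,5], y∈[3,4] → 2·1 = 2.
|zone P ∪ zone Q| = 18 − 2 = 16.00.

16.00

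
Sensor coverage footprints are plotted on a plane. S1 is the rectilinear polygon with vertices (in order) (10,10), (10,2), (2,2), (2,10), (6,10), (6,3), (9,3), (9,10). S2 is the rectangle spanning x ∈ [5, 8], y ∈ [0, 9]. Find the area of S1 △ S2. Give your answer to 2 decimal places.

|S1| = 43, |S2| = 27, |S1∩S2| = 9.
|S1 △ S2| = |S1| + |S2| − 2·|S1∩S2| = 43 + 27 − 18 = 52.00.

52.00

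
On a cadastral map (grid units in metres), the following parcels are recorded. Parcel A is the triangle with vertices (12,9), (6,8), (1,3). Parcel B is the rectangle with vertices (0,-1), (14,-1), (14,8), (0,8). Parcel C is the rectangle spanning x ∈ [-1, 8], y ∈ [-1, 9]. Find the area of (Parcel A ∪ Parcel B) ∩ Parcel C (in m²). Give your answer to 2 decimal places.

72.33

The region (Parcel A ∪ Parcel B) ∩ Parcel C is the polygon with vertices (0,-1), (0,8), (6,8), (8,8.333), (8,-1).
By the shoelace formula its area is 72.33.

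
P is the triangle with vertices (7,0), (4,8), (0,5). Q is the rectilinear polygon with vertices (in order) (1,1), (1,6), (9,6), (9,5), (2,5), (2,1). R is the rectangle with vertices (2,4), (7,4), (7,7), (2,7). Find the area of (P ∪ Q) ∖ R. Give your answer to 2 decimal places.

|P ∪ Q| = 27.5327.
|(P ∪ Q) ∩ R| = 10.7083.
|(P ∪ Q) ∖ R| = 27.5327 − 10.7083 = 16.82.

16.82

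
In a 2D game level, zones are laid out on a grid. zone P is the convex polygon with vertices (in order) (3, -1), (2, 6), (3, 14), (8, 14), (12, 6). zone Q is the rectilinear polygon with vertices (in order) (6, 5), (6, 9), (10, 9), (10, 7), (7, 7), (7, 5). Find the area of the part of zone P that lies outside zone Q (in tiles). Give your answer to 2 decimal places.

85.00

|zone P| = 95, |zone P∩zone Q| = 10.
|zone P ∖ zone Q| = |zone P| − |zone P∩zone Q| = 95 − 10 = 85.00.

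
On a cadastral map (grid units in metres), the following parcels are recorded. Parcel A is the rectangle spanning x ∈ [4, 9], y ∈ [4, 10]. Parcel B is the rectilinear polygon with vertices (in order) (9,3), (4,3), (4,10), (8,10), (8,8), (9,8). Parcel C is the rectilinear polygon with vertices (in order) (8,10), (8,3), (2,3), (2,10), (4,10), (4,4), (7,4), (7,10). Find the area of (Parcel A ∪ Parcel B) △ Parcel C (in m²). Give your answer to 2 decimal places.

39.00

|Parcel A ∪ Parcel B| = 35.
|(Parcel A ∪ Parcel B) ∩ Parcel C| = 10.
|(Parcel A ∪ Parcel B) △ Parcel C| = 35 + 24 − 20 = 39.00.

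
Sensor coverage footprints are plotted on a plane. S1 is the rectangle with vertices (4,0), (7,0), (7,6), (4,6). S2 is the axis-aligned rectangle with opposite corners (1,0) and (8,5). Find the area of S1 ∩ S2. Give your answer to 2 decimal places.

15.00

|S1∩S2|: x∈[4,7], y∈[0,5] → 3·5 = 15.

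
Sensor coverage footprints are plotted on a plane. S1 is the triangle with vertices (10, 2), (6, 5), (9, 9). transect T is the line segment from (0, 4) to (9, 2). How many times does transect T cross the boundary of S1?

The segment lies entirely outside S1 and never meets its boundary.

0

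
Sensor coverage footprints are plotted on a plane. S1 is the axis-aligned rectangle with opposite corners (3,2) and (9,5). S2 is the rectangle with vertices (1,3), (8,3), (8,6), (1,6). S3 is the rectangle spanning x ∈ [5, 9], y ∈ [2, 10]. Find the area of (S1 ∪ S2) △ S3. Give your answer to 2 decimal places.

31.00

|S1 ∪ S2| = 29.
|(S1 ∪ S2) ∩ S3| = 15.
|(S1 ∪ S2) △ S3| = 29 + 32 − 30 = 31.00.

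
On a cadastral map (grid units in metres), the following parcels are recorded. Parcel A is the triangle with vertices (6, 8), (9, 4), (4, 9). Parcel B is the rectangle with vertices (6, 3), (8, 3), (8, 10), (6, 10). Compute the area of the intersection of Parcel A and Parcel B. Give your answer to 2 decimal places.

The intersection is the polygon with vertices (8,5.333), (8,5), (6,7), (6,8).
By the shoelace formula its area is 1.33.

1.33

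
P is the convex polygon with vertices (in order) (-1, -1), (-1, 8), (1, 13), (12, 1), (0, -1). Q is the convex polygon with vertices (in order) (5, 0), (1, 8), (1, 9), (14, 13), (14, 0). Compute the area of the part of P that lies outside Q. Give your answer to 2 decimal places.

|P| = 99, |P∩Q| = 52.28.
|P ∖ Q| = |P| − |P∩Q| = 99 − 52.28 = 46.72.

46.72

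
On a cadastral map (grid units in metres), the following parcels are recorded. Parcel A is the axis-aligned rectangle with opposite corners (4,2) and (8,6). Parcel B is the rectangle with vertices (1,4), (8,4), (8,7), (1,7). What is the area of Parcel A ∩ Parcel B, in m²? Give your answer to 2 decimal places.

8.00

|Parcel A∩Parcel B|: x∈[4,8], y∈[4,6] → 4·2 = 8.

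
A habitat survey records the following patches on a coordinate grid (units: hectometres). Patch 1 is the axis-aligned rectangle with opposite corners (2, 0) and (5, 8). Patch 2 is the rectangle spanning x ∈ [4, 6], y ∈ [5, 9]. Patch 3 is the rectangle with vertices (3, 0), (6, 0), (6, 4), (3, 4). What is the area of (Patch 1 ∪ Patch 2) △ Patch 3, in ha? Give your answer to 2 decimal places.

25.00

|Patch 1 ∪ Patch 2| = 29.
|(Patch 1 ∪ Patch 2) ∩ Patch 3| = 8.
|(Patch 1 ∪ Patch 2) △ Patch 3| = 29 + 12 − 16 = 25.00.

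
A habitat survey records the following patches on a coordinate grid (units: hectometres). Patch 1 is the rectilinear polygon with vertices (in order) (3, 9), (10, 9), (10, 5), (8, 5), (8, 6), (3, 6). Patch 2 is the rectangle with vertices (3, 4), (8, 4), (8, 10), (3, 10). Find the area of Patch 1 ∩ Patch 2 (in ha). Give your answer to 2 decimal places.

15.00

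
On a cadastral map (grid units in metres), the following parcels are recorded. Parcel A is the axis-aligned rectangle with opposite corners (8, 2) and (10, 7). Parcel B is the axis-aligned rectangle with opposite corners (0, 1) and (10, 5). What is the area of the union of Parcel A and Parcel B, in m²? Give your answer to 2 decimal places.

By inclusion–exclusion:
Individual areas: |Parcel A| = 10, |Parcel B| = 40.
|Parcel A∩Parcel B|: x∈[8,10], y∈[2,5] → 2·3 = 6.
|Parcel A ∪ Parcel B| = 50 − 6 = 44.00.

44.00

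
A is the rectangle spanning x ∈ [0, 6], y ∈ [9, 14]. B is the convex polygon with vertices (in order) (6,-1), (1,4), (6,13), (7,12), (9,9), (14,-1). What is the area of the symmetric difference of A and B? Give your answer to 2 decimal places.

|A| = 30, |B| = 96.5, |A∩B| = 4.4444.
|A △ B| = |A| + |B| − 2·|A∩B| = 30 + 96.5 − 8.8889 = 117.61.

117.61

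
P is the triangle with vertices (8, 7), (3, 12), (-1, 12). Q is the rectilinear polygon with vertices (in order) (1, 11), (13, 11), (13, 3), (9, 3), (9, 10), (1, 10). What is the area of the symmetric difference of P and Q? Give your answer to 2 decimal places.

|P| = 10, |Q| = 40, |P∩Q| = 2.7889.
|P △ Q| = |P| + |Q| − 2·|P∩Q| = 10 + 40 − 5.5778 = 44.42.

44.42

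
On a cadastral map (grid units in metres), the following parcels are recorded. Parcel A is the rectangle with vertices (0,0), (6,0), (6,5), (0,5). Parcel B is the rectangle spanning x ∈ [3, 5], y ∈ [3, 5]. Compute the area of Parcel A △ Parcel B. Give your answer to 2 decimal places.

|Parcel A∩Parcel B|: x∈[3,5], y∈[3,5] → 2·2 = 4.
|Parcel A △ Parcel B| = |Parcel A| + |Parcel B| − 2·|Parcel A∩Parcel B| = 30 + 4 − 8 = 26.00.

26.00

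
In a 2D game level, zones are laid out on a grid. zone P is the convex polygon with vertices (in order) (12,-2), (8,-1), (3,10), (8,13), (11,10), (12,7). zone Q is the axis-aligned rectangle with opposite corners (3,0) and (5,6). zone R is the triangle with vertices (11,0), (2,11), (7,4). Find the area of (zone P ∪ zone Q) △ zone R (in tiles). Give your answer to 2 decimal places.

|zone P ∪ zone Q| = 95.9636.
|(zone P ∪ zone Q) ∩ zone R| = 3.8364.
|(zone P ∪ zone Q) △ zone R| = 95.9636 + 4 − 7.6727 = 92.29.

92.29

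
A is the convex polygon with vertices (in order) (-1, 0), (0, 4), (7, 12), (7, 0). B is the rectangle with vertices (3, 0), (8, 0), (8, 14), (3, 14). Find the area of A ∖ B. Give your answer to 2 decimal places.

19.14

|A| = 58, |A∩B| = 38.8571.
|A ∖ B| = |A| − |A∩B| = 58 − 38.8571 = 19.14.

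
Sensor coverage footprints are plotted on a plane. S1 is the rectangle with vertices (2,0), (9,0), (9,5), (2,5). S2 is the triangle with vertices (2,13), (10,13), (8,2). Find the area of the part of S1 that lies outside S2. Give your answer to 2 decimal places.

31.73

|S1| = 35, |S1∩S2| = 3.2727.
|S1 ∖ S2| = |S1| − |S1∩S2| = 35 − 3.2727 = 31.73.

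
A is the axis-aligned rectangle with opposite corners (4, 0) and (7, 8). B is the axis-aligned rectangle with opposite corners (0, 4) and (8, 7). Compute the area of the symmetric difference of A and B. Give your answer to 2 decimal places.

|A∩B|: x∈[4,7], y∈[4,7] → 3·3 = 9.
|A △ B| = |A| + |B| − 2·|A∩B| = 24 + 24 − 18 = 30.00.

30.00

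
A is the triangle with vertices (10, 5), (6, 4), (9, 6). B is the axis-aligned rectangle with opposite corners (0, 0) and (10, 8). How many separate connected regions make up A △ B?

1

A △ B is a single connected region.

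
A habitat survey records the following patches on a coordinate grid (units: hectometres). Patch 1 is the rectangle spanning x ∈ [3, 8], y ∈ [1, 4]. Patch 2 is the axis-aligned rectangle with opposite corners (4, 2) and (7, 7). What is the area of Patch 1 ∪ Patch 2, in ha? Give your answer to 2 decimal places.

By inclusion–exclusion:
Individual areas: |Patch 1| = 15, |Patch 2| = 15.
|Patch 1∩Patch 2|: x∈[4,7], y∈[2,4] → 3·2 = 6.
|Patch 1 ∪ Patch 2| = 30 − 6 = 24.00.

24.00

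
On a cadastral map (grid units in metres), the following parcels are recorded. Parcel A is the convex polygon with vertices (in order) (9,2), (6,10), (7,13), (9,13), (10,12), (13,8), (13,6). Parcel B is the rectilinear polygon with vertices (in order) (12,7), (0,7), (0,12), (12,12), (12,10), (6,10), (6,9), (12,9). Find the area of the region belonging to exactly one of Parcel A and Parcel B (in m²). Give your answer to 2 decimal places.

|Parcel A| = 46, |Parcel B| = 54, |Parcel A∩Parcel B| = 19.3333.
|Parcel A △ Parcel B| = |Parcel A| + |Parcel B| − 2·|Parcel A∩Parcel B| = 46 + 54 − 38.6667 = 61.33.

61.33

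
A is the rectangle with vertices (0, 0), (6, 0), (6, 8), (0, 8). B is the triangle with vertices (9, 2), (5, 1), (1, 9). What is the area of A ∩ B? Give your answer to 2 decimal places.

12.62

The intersection is the polygon with vertices (6,1.25), (5,1), (1.5,8), (2.143,8), (6,4.625).
By the shoelace formula its area is 12.62.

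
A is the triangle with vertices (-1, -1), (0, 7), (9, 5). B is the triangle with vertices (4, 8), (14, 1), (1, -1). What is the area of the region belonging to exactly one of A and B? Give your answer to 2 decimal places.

58.38

|A| = 37, |B| = 55.5, |A∩B| = 17.0587.
|A △ B| = |A| + |B| − 2·|A∩B| = 37 + 55.5 − 34.1173 = 58.38.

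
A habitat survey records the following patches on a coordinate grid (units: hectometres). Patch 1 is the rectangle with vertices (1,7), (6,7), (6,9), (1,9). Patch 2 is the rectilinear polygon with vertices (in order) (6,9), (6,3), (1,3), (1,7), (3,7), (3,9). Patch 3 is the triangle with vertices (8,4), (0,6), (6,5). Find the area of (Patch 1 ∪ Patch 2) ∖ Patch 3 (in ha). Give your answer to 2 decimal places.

28.54

|Patch 1 ∪ Patch 2| = 30.
|(Patch 1 ∪ Patch 2) ∩ Patch 3| = 1.4583.
|(Patch 1 ∪ Patch 2) ∖ Patch 3| = 30 − 1.4583 = 28.54.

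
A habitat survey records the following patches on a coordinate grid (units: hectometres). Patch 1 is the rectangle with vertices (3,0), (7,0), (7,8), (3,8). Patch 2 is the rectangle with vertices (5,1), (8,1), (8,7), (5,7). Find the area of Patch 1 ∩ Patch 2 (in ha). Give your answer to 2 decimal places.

12.00

|Patch 1∩Patch 2|: x∈[5,7], y∈[1,7] → 2·6 = 12.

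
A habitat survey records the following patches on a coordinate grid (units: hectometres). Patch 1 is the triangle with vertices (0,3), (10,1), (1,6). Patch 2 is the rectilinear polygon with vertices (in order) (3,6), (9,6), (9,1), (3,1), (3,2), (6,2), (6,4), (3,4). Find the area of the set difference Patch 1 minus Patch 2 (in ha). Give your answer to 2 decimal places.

12.52

|Patch 1| = 16, |Patch 1∩Patch 2| = 3.4778.
|Patch 1 ∖ Patch 2| = |Patch 1| − |Patch 1∩Patch 2| = 16 − 3.4778 = 12.52.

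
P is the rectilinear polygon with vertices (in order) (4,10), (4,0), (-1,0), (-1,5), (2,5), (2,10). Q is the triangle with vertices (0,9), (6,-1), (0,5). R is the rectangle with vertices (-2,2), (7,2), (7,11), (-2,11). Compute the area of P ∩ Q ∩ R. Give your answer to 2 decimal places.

The intersection is the polygon with vertices (0,5), (2,5), (2,5.667), (4,2.333), (4,2), (3,2).
By the shoelace formula its area is 5.50.

5.50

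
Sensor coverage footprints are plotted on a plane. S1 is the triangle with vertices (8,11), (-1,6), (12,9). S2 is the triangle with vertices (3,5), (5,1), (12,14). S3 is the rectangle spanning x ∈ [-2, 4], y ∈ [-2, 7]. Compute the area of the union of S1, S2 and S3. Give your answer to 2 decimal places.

91.70

By inclusion–exclusion:
Individual areas: |S1| = 19, |S2| = 27, |S3| = 54.
|S1∩S2| = 5.5339.
|S1∩S3| = 1.2667.
|S2∩S3| = 1.5.
|S1∩S2∩S3| = 0.
|S1 ∪ S2 ∪ S3| = 100 − 8.3006 + 0 = 91.70.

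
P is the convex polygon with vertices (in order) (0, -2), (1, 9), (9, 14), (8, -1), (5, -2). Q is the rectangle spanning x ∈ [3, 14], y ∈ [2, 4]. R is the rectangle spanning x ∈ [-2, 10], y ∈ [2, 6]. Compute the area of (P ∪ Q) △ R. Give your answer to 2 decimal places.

|P ∪ Q| = 114.9667.
|(P ∪ Q) ∩ R| = 34.6182.
|(P ∪ Q) △ R| = 114.9667 + 48 − 69.2364 = 93.73.

93.73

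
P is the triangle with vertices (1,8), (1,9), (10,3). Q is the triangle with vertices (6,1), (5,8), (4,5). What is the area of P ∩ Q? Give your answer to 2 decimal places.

0.48

The intersection is the polygon with vertices (5.263,6.158), (5.345,5.586), (4.375,6.125), (4.545,6.636).
By the shoelace formula its area is 0.48.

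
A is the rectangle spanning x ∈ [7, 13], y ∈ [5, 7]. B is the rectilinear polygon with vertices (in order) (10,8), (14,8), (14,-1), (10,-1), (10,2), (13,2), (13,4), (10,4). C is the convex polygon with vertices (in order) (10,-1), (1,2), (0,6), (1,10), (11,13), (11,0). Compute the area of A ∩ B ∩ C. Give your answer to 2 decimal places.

The intersection is the polygon with vertices (10,5), (10,7), (11,7), (11,5).
By the shoelace formula its area is 2.00.

2.00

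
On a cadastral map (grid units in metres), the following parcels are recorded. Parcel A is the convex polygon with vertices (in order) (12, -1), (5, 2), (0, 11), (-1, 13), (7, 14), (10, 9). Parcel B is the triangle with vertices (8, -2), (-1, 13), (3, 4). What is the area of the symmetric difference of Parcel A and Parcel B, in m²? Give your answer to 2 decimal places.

|Parcel A| = 102.5, |Parcel B| = 10.5, |Parcel A∩Parcel B| = 3.9038.
|Parcel A △ Parcel B| = |Parcel A| + |Parcel B| − 2·|Parcel A∩Parcel B| = 102.5 + 10.5 − 7.8077 = 105.19.

105.19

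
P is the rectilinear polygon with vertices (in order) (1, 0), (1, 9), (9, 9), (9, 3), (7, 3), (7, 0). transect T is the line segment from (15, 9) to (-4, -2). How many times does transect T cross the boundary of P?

The segment meets the boundary at (1,0.895), (9,5.526).

2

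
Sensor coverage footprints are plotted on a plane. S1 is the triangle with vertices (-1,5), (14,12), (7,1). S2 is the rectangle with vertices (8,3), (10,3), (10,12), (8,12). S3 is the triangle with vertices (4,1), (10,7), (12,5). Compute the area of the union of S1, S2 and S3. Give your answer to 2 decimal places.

By inclusion–exclusion:
Individual areas: |S1| = 58, |S2| = 18, |S3| = 12.
|S1∩S2| = 10.9892.
|S1∩S3| = 7.575.
|S2∩S3| = 5.
|S1∩S2∩S3| = 3.6286.
|S1 ∪ S2 ∪ S3| = 88 − 23.5642 + 3.6286 = 68.06.

68.06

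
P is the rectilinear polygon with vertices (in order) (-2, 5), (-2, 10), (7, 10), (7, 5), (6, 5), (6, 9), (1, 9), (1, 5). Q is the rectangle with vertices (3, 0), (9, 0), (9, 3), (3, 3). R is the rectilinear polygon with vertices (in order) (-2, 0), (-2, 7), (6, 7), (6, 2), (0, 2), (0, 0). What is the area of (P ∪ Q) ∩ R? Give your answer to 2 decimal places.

|P ∪ Q| = 43.
|(P ∪ Q) ∩ R| = 9.00.

9.00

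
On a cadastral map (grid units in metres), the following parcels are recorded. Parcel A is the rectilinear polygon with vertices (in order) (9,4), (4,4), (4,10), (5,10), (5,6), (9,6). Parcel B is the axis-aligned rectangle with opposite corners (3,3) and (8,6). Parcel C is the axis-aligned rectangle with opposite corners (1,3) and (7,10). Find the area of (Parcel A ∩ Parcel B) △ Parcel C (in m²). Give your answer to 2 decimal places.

38.00

|Parcel A ∩ Parcel B| = 8.
|(Parcel A ∩ Parcel B) ∩ Parcel C| = 6.
|(Parcel A ∩ Parcel B) △ Parcel C| = 8 + 42 − 12 = 38.00.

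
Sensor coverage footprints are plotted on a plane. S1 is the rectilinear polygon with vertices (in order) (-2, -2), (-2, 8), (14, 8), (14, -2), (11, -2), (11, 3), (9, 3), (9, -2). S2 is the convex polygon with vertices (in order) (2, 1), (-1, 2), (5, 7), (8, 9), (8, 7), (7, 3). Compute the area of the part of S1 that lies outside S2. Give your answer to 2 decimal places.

119.25

|S1| = 150, |S1∩S2| = 30.75.
|S1 ∖ S2| = |S1| − |S1∩S2| = 150 − 30.75 = 119.25.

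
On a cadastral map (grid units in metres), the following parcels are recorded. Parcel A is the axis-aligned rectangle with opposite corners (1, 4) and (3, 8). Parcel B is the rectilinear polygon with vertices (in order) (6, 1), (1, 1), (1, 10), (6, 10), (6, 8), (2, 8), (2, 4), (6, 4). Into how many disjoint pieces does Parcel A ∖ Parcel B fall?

Parcel A ∖ Parcel B is a single connected region.

1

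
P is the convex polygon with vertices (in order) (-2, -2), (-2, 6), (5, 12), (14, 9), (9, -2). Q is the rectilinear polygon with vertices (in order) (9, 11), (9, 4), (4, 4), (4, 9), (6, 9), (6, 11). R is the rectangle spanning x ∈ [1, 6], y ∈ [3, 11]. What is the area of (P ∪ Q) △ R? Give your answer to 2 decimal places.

129.05

|P ∪ Q| = 162.1667.
|(P ∪ Q) ∩ R| = 36.5595.
|(P ∪ Q) △ R| = 162.1667 + 40 − 73.119 = 129.05.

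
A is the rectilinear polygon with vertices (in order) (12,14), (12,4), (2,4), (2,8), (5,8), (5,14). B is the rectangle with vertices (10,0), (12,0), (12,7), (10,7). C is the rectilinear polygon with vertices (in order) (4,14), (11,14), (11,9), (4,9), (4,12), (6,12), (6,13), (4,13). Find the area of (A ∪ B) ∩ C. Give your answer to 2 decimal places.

29.00

The region (A ∪ B) ∩ C is the polygon with vertices (5,12), (6,12), (6,13), (5,13), (5,14), (11,14), (11,9), (5,9).
By the shoelace formula its area is 29.00.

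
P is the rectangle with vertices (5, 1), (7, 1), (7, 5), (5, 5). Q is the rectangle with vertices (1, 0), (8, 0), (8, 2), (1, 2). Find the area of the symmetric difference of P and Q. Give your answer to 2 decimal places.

|P∩Q|: x∈[5,7], y∈[1,2] → 2·1 = 2.
|P △ Q| = |P| + |Q| − 2·|P∩Q| = 8 + 14 − 4 = 18.00.

18.00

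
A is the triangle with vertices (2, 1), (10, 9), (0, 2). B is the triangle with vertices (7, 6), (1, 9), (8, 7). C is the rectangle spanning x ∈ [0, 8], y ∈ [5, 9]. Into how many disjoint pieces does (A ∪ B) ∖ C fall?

2

(A ∪ B) ∖ C splits into 2 disjoint pieces (area 8.5714, area 0.6).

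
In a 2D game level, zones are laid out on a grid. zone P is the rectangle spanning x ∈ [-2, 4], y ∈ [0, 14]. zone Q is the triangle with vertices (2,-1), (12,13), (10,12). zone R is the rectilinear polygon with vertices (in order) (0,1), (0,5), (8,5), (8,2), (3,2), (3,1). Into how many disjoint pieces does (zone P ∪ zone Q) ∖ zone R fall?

(zone P ∪ zone Q) ∖ zone R splits into 2 disjoint pieces (area 69.0637, area 7.2198).

2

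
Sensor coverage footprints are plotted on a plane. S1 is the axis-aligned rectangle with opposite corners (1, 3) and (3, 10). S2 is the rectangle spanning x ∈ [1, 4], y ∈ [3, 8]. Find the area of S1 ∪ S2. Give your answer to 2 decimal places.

19.00

By inclusion–exclusion:
Individual areas: |S1| = 14, |S2| = 15.
|S1∩S2|: x∈[1,3], y∈[3,8] → 2·5 = 10.
|S1 ∪ S2| = 29 − 10 = 19.00.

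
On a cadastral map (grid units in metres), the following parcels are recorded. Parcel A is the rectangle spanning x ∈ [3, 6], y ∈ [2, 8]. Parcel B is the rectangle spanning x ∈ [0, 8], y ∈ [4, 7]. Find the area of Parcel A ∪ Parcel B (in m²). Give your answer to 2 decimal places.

By inclusion–exclusion:
Individual areas: |Parcel A| = 18, |Parcel B| = 24.
|Parcel A∩Parcel B|: x∈[3,6], y∈[4,7] → 3·3 = 9.
|Parcel A ∪ Parcel B| = 42 − 9 = 33.00.

33.00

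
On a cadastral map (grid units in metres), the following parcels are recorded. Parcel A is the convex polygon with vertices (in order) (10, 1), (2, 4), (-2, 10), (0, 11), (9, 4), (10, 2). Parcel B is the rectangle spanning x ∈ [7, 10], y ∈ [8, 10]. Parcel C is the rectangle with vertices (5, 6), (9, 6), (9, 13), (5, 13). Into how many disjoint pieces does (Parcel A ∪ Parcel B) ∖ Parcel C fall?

(Parcel A ∪ Parcel B) ∖ Parcel C splits into 2 disjoint pieces (area 42.7063, area 2).

2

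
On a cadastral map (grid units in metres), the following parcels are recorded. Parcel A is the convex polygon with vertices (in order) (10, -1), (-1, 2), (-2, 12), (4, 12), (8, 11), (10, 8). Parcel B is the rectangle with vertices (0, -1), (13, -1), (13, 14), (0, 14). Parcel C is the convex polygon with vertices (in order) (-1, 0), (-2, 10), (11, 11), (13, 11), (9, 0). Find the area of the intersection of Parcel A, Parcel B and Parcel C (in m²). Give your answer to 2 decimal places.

95.83

The intersection is the polygon with vertices (0,10.154), (8.146,10.78), (10,8), (10,2.75), (9,0), (6.333,0), (0,1.727).
By the shoelace formula its area is 95.83.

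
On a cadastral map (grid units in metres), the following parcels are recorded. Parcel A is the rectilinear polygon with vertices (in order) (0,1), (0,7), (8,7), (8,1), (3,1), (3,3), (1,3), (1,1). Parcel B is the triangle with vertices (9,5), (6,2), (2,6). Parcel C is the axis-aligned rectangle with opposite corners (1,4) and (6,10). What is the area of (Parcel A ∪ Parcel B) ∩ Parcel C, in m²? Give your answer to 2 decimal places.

The region (Parcel A ∪ Parcel B) ∩ Parcel C is the polygon with vertices (6,7), (6,4), (1,4), (1,7).
By the shoelace formula its area is 15.00.

15.00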